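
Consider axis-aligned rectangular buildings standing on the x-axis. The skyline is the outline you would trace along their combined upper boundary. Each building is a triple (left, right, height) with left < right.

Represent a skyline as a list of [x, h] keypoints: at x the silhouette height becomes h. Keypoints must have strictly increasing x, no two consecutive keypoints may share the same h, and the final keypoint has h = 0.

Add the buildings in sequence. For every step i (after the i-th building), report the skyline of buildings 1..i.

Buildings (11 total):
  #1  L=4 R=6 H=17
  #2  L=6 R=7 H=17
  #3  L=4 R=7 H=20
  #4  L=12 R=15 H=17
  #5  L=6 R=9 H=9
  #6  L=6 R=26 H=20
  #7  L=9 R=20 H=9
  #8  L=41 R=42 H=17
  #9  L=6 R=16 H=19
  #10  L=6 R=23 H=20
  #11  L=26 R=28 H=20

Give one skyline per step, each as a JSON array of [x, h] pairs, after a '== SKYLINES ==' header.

== SKYLINES ==
[[4,17],[6,0]]
[[4,17],[7,0]]
[[4,20],[7,0]]
[[4,20],[7,0],[12,17],[15,0]]
[[4,20],[7,9],[9,0],[12,17],[15,0]]
[[4,20],[26,0]]
[[4,20],[26,0]]
[[4,20],[26,0],[41,17],[42,0]]
[[4,20],[26,0],[41,17],[42,0]]
[[4,20],[26,0],[41,17],[42,0]]
[[4,20],[28,0],[41,17],[42,0]]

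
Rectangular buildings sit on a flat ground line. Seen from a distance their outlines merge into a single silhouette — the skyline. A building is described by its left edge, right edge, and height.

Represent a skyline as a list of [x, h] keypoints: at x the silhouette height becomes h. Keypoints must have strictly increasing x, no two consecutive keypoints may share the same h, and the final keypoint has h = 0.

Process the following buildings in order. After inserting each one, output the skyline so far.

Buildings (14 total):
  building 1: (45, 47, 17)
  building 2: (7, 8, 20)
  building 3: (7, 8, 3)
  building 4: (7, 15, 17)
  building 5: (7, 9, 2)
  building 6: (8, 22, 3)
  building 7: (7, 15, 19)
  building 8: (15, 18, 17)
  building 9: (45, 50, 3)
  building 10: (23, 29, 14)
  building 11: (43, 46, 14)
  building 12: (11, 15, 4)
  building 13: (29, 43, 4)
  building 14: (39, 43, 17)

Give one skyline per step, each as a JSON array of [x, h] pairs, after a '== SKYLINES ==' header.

== SKYLINES ==
[[45,17],[47,0]]
[[7,20],[8,0],[45,17],[47,0]]
[[7,20],[8,0],[45,17],[47,0]]
[[7,20],[8,17],[15,0],[45,17],[47,0]]
[[7,20],[8,17],[15,0],[45,17],[47,0]]
[[7,20],[8,17],[15,3],[22,0],[45,17],[47,0]]
[[7,20],[8,19],[15,3],[22,0],[45,17],[47,0]]
[[7,20],[8,19],[15,17],[18,3],[22,0],[45,17],[47,0]]
[[7,20],[8,19],[15,17],[18,3],[22,0],[45,17],[47,3],[50,0]]
[[7,20],[8,19],[15,17],[18,3],[22,0],[23,14],[29,0],[45,17],[47,3],[50,0]]
[[7,20],[8,19],[15,17],[18,3],[22,0],[23,14],[29,0],[43,14],[45,17],[47,3],[50,0]]
[[7,20],[8,19],[15,17],[18,3],[22,0],[23,14],[29,0],[43,14],[45,17],[47,3],[50,0]]
[[7,20],[8,19],[15,17],[18,3],[22,0],[23,14],[29,4],[43,14],[45,17],[47,3],[50,0]]
[[7,20],[8,19],[15,17],[18,3],[22,0],[23,14],[29,4],[39,17],[43,14],[45,17],[47,3],[50,0]]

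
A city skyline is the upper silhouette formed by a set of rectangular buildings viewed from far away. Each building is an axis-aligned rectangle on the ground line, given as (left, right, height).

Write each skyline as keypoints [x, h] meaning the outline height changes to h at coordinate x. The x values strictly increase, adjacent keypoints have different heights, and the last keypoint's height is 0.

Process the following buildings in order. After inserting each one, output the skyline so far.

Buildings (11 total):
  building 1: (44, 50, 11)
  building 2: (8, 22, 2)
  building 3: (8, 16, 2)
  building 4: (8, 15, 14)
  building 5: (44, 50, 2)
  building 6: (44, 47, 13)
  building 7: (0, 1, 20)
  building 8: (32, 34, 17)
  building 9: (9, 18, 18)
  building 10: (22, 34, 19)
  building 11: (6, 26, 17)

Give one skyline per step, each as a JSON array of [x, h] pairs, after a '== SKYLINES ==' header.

== SKYLINES ==
[[44,11],[50,0]]
[[8,2],[22,0],[44,11],[50,0]]
[[8,2],[22,0],[44,11],[50,0]]
[[8,14],[15,2],[22,0],[44,11],[50,0]]
[[8,14],[15,2],[22,0],[44,11],[50,0]]
[[8,14],[15,2],[22,0],[44,13],[47,11],[50,0]]
[[0,20],[1,0],[8,14],[15,2],[22,0],[44,13],[47,11],[50,0]]
[[0,20],[1,0],[8,14],[15,2],[22,0],[32,17],[34,0],[44,13],[47,11],[50,0]]
[[0,20],[1,0],[8,14],[9,18],[18,2],[22,0],[32,17],[34,0],[44,13],[47,11],[50,0]]
[[0,20],[1,0],[8,14],[9,18],[18,2],[22,19],[34,0],[44,13],[47,11],[50,0]]
[[0,20],[1,0],[6,17],[9,18],[18,17],[22,19],[34,0],[44,13],[47,11],[50,0]]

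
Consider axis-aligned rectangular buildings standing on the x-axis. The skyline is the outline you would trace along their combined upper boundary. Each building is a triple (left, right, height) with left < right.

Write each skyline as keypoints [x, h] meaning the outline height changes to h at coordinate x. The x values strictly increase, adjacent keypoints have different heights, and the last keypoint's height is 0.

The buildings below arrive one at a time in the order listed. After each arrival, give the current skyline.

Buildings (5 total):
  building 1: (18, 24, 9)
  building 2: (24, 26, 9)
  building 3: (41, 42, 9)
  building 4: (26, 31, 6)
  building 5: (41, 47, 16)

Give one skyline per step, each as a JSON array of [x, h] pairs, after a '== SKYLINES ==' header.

== SKYLINES ==
[[18,9],[24,0]]
[[18,9],[26,0]]
[[18,9],[26,0],[41,9],[42,0]]
[[18,9],[26,6],[31,0],[41,9],[42,0]]
[[18,9],[26,6],[31,0],[41,16],[47,0]]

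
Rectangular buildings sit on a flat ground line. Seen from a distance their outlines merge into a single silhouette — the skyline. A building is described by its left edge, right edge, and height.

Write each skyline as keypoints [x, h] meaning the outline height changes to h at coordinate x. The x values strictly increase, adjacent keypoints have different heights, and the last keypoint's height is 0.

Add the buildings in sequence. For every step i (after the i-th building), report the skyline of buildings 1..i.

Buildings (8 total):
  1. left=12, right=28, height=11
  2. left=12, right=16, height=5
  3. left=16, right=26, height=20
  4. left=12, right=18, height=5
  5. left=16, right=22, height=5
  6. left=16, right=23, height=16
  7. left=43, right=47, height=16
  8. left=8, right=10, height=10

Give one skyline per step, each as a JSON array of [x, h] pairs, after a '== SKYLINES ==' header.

== SKYLINES ==
[[12,11],[28,0]]
[[12,11],[28,0]]
[[12,11],[16,20],[26,11],[28,0]]
[[12,11],[16,20],[26,11],[28,0]]
[[12,11],[16,20],[26,11],[28,0]]
[[12,11],[16,20],[26,11],[28,0]]
[[12,11],[16,20],[26,11],[28,0],[43,16],[47,0]]
[[8,10],[10,0],[12,11],[16,20],[26,11],[28,0],[43,16],[47,0]]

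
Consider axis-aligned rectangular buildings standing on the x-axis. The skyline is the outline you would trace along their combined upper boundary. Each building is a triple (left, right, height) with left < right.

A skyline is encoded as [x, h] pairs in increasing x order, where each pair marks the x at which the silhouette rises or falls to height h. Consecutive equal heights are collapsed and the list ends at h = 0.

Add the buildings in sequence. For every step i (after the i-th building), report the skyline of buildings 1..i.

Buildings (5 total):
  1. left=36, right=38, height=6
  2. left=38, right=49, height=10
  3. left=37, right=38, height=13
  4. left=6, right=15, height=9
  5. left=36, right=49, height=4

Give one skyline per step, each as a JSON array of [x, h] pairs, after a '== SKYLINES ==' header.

== SKYLINES ==
[[36,6],[38,0]]
[[36,6],[38,10],[49,0]]
[[36,6],[37,13],[38,10],[49,0]]
[[6,9],[15,0],[36,6],[37,13],[38,10],[49,0]]
[[6,9],[15,0],[36,6],[37,13],[38,10],[49,0]]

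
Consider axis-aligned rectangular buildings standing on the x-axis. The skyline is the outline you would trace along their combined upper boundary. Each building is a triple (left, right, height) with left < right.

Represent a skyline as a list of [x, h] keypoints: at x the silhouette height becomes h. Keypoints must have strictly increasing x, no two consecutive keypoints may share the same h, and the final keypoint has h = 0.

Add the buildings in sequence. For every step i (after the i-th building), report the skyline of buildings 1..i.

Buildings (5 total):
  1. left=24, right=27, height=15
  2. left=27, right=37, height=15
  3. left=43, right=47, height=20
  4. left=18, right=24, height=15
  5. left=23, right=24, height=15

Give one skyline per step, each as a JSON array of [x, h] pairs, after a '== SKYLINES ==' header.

== SKYLINES ==
[[24,15],[27,0]]
[[24,15],[37,0]]
[[24,15],[37,0],[43,20],[47,0]]
[[18,15],[37,0],[43,20],[47,0]]
[[18,15],[37,0],[43,20],[47,0]]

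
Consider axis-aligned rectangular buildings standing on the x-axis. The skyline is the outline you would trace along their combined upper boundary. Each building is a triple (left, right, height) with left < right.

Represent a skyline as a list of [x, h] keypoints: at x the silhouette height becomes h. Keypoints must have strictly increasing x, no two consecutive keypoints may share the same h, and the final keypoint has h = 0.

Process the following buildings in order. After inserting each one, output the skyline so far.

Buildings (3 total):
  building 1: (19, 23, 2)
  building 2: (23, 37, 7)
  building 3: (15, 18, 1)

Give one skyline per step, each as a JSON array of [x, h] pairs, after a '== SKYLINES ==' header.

== SKYLINES ==
[[19,2],[23,0]]
[[19,2],[23,7],[37,0]]
[[15,1],[18,0],[19,2],[23,7],[37,0]]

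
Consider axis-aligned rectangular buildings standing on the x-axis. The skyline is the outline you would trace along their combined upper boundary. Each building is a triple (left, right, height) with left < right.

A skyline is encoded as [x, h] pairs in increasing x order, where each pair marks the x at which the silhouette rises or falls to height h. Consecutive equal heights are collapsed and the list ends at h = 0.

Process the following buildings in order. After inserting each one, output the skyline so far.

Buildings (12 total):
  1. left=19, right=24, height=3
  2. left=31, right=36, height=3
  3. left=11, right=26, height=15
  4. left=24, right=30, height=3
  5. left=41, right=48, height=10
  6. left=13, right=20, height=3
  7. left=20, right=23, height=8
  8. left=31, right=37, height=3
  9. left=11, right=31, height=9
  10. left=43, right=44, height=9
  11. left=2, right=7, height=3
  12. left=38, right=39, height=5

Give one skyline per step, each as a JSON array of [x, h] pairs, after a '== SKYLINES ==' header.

== SKYLINES ==
[[19,3],[24,0]]
[[19,3],[24,0],[31,3],[36,0]]
[[11,15],[26,0],[31,3],[36,0]]
[[11,15],[26,3],[30,0],[31,3],[36,0]]
[[11,15],[26,3],[30,0],[31,3],[36,0],[41,10],[48,0]]
[[11,15],[26,3],[30,0],[31,3],[36,0],[41,10],[48,0]]
[[11,15],[26,3],[30,0],[31,3],[36,0],[41,10],[48,0]]
[[11,15],[26,3],[30,0],[31,3],[37,0],[41,10],[48,0]]
[[11,15],[26,9],[31,3],[37,0],[41,10],[48,0]]
[[11,15],[26,9],[31,3],[37,0],[41,10],[48,0]]
[[2,3],[7,0],[11,15],[26,9],[31,3],[37,0],[41,10],[48,0]]
[[2,3],[7,0],[11,15],[26,9],[31,3],[37,0],[38,5],[39,0],[41,10],[48,0]]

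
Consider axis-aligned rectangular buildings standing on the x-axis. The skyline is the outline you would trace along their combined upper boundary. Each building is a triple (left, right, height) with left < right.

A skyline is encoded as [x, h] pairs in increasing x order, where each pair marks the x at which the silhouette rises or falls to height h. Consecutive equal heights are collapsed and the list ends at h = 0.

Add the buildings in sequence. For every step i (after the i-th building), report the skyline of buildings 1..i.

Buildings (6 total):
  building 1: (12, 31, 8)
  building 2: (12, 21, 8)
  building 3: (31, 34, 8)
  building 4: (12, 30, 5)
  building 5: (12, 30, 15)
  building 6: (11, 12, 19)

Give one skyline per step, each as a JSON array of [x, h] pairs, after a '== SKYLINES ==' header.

== SKYLINES ==
[[12,8],[31,0]]
[[12,8],[31,0]]
[[12,8],[34,0]]
[[12,8],[34,0]]
[[12,15],[30,8],[34,0]]
[[11,19],[12,15],[30,8],[34,0]]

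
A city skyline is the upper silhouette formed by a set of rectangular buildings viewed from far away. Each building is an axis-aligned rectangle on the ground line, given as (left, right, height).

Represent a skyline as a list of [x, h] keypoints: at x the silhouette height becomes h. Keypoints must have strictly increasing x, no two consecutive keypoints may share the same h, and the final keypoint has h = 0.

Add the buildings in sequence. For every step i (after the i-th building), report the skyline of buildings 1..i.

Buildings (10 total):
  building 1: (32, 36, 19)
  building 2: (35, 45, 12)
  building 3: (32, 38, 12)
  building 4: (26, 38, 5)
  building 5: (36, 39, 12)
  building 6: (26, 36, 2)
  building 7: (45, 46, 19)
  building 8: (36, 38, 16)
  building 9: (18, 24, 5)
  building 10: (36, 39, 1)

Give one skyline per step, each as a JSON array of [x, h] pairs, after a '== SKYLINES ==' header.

== SKYLINES ==
[[32,19],[36,0]]
[[32,19],[36,12],[45,0]]
[[32,19],[36,12],[45,0]]
[[26,5],[32,19],[36,12],[45,0]]
[[26,5],[32,19],[36,12],[45,0]]
[[26,5],[32,19],[36,12],[45,0]]
[[26,5],[32,19],[36,12],[45,19],[46,0]]
[[26,5],[32,19],[36,16],[38,12],[45,19],[46,0]]
[[18,5],[24,0],[26,5],[32,19],[36,16],[38,12],[45,19],[46,0]]
[[18,5],[24,0],[26,5],[32,19],[36,16],[38,12],[45,19],[46,0]]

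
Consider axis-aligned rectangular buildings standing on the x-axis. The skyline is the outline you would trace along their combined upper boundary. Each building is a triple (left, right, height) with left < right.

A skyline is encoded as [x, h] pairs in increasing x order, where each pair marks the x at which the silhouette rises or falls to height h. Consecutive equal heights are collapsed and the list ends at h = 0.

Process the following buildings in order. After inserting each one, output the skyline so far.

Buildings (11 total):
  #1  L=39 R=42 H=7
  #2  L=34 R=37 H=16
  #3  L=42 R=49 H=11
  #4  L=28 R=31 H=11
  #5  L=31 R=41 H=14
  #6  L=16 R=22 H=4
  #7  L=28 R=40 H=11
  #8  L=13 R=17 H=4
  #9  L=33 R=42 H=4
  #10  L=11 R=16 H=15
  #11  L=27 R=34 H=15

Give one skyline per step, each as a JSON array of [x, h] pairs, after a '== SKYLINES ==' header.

== SKYLINES ==
[[39,7],[42,0]]
[[34,16],[37,0],[39,7],[42,0]]
[[34,16],[37,0],[39,7],[42,11],[49,0]]
[[28,11],[31,0],[34,16],[37,0],[39,7],[42,11],[49,0]]
[[28,11],[31,14],[34,16],[37,14],[41,7],[42,11],[49,0]]
[[16,4],[22,0],[28,11],[31,14],[34,16],[37,14],[41,7],[42,11],[49,0]]
[[16,4],[22,0],[28,11],[31,14],[34,16],[37,14],[41,7],[42,11],[49,0]]
[[13,4],[22,0],[28,11],[31,14],[34,16],[37,14],[41,7],[42,11],[49,0]]
[[13,4],[22,0],[28,11],[31,14],[34,16],[37,14],[41,7],[42,11],[49,0]]
[[11,15],[16,4],[22,0],[28,11],[31,14],[34,16],[37,14],[41,7],[42,11],[49,0]]
[[11,15],[16,4],[22,0],[27,15],[34,16],[37,14],[41,7],[42,11],[49,0]]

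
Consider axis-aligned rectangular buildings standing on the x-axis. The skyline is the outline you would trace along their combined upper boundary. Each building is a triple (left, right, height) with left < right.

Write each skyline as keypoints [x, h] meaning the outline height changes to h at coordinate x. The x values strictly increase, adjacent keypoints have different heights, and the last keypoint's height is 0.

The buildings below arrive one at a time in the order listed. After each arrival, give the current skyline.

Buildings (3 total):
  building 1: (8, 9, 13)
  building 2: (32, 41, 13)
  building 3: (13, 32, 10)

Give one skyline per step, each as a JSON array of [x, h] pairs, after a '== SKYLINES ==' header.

== SKYLINES ==
[[8,13],[9,0]]
[[8,13],[9,0],[32,13],[41,0]]
[[8,13],[9,0],[13,10],[32,13],[41,0]]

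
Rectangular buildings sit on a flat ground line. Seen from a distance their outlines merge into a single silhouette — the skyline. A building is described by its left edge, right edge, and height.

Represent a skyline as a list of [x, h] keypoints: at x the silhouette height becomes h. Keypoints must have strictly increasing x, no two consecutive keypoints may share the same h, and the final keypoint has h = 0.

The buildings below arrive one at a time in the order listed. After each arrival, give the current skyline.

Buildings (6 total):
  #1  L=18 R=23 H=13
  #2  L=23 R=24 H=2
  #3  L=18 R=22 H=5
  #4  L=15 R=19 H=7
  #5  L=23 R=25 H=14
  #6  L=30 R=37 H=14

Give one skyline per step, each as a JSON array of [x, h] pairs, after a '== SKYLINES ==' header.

== SKYLINES ==
[[18,13],[23,0]]
[[18,13],[23,2],[24,0]]
[[18,13],[23,2],[24,0]]
[[15,7],[18,13],[23,2],[24,0]]
[[15,7],[18,13],[23,14],[25,0]]
[[15,7],[18,13],[23,14],[25,0],[30,14],[37,0]]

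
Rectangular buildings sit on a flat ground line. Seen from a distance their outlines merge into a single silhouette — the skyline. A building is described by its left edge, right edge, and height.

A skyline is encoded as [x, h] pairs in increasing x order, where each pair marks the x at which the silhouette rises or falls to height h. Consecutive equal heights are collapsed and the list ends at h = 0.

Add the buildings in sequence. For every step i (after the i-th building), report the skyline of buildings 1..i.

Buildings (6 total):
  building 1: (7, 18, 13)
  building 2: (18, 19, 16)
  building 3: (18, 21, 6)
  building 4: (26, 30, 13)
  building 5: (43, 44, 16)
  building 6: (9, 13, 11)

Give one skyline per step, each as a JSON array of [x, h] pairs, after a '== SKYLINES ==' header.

== SKYLINES ==
[[7,13],[18,0]]
[[7,13],[18,16],[19,0]]
[[7,13],[18,16],[19,6],[21,0]]
[[7,13],[18,16],[19,6],[21,0],[26,13],[30,0]]
[[7,13],[18,16],[19,6],[21,0],[26,13],[30,0],[43,16],[44,0]]
[[7,13],[18,16],[19,6],[21,0],[26,13],[30,0],[43,16],[44,0]]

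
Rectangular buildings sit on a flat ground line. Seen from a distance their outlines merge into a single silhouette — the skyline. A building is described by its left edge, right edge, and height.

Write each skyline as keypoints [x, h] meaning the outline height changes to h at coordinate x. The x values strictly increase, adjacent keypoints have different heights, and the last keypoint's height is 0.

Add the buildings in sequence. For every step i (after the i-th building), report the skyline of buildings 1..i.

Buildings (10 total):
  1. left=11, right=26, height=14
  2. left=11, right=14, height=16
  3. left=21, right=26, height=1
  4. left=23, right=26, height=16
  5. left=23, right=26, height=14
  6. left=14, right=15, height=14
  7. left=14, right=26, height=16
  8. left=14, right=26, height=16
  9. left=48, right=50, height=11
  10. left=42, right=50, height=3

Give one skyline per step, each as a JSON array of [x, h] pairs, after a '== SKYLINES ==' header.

== SKYLINES ==
[[11,14],[26,0]]
[[11,16],[14,14],[26,0]]
[[11,16],[14,14],[26,0]]
[[11,16],[14,14],[23,16],[26,0]]
[[11,16],[14,14],[23,16],[26,0]]
[[11,16],[14,14],[23,16],[26,0]]
[[11,16],[26,0]]
[[11,16],[26,0]]
[[11,16],[26,0],[48,11],[50,0]]
[[11,16],[26,0],[42,3],[48,11],[50,0]]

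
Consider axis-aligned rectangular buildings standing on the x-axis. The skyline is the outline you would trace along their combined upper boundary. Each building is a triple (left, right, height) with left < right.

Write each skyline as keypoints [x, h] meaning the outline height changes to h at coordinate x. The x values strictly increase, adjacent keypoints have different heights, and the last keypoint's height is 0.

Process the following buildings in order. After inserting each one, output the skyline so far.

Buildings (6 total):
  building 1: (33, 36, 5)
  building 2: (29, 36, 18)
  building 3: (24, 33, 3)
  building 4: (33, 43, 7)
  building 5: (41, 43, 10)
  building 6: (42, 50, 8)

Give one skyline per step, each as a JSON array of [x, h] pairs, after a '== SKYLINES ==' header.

== SKYLINES ==
[[33,5],[36,0]]
[[29,18],[36,0]]
[[24,3],[29,18],[36,0]]
[[24,3],[29,18],[36,7],[43,0]]
[[24,3],[29,18],[36,7],[41,10],[43,0]]
[[24,3],[29,18],[36,7],[41,10],[43,8],[50,0]]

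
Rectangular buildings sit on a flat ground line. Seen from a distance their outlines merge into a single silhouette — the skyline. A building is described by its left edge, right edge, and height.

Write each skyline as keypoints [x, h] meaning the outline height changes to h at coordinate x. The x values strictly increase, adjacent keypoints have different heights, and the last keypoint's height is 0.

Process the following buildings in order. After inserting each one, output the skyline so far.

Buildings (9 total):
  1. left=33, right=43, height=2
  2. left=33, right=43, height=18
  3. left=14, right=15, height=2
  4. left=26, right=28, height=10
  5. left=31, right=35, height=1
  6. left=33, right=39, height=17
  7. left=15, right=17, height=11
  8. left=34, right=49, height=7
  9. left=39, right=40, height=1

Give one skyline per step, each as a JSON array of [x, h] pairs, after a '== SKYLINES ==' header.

== SKYLINES ==
[[33,2],[43,0]]
[[33,18],[43,0]]
[[14,2],[15,0],[33,18],[43,0]]
[[14,2],[15,0],[26,10],[28,0],[33,18],[43,0]]
[[14,2],[15,0],[26,10],[28,0],[31,1],[33,18],[43,0]]
[[14,2],[15,0],[26,10],[28,0],[31,1],[33,18],[43,0]]
[[14,2],[15,11],[17,0],[26,10],[28,0],[31,1],[33,18],[43,0]]
[[14,2],[15,11],[17,0],[26,10],[28,0],[31,1],[33,18],[43,7],[49,0]]
[[14,2],[15,11],[17,0],[26,10],[28,0],[31,1],[33,18],[43,7],[49,0]]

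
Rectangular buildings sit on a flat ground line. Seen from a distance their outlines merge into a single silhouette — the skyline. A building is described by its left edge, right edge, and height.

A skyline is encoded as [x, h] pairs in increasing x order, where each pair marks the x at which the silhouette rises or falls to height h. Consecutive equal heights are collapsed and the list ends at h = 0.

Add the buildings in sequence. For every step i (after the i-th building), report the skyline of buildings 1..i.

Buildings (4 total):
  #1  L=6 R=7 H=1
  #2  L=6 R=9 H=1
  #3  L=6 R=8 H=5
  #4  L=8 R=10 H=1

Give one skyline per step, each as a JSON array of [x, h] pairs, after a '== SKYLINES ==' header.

== SKYLINES ==
[[6,1],[7,0]]
[[6,1],[9,0]]
[[6,5],[8,1],[9,0]]
[[6,5],[8,1],[10,0]]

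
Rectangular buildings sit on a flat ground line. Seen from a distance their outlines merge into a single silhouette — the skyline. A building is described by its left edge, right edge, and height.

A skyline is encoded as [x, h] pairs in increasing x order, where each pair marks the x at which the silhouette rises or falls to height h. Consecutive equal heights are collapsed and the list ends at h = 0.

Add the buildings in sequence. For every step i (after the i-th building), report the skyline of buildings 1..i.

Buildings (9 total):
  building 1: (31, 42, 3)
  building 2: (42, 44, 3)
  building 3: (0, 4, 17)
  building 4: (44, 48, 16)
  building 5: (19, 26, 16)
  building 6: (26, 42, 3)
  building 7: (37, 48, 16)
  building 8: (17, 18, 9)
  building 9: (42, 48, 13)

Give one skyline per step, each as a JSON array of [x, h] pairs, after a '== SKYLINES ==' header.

== SKYLINES ==
[[31,3],[42,0]]
[[31,3],[44,0]]
[[0,17],[4,0],[31,3],[44,0]]
[[0,17],[4,0],[31,3],[44,16],[48,0]]
[[0,17],[4,0],[19,16],[26,0],[31,3],[44,16],[48,0]]
[[0,17],[4,0],[19,16],[26,3],[44,16],[48,0]]
[[0,17],[4,0],[19,16],[26,3],[37,16],[48,0]]
[[0,17],[4,0],[17,9],[18,0],[19,16],[26,3],[37,16],[48,0]]
[[0,17],[4,0],[17,9],[18,0],[19,16],[26,3],[37,16],[48,0]]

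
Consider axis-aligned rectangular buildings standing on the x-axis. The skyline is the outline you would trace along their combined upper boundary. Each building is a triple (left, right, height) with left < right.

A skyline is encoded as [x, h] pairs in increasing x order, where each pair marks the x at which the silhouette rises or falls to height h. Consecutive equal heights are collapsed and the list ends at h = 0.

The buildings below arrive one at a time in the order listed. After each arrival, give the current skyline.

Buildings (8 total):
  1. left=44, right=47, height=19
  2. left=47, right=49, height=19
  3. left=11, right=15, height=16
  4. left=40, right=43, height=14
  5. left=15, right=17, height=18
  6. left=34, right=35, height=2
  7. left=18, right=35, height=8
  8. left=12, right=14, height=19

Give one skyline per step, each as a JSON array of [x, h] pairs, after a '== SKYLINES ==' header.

== SKYLINES ==
[[44,19],[47,0]]
[[44,19],[49,0]]
[[11,16],[15,0],[44,19],[49,0]]
[[11,16],[15,0],[40,14],[43,0],[44,19],[49,0]]
[[11,16],[15,18],[17,0],[40,14],[43,0],[44,19],[49,0]]
[[11,16],[15,18],[17,0],[34,2],[35,0],[40,14],[43,0],[44,19],[49,0]]
[[11,16],[15,18],[17,0],[18,8],[35,0],[40,14],[43,0],[44,19],[49,0]]
[[11,16],[12,19],[14,16],[15,18],[17,0],[18,8],[35,0],[40,14],[43,0],[44,19],[49,0]]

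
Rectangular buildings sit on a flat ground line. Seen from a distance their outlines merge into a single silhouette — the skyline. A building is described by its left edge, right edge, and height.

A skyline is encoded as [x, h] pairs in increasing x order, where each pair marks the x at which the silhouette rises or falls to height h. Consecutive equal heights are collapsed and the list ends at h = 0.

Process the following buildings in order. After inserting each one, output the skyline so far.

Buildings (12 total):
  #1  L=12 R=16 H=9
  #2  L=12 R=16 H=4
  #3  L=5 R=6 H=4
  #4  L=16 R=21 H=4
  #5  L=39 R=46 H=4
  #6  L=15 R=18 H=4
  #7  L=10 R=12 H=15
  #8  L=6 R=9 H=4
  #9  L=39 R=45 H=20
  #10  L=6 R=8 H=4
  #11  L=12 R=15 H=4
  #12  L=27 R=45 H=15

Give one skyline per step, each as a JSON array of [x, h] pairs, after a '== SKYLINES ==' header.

== SKYLINES ==
[[12,9],[16,0]]
[[12,9],[16,0]]
[[5,4],[6,0],[12,9],[16,0]]
[[5,4],[6,0],[12,9],[16,4],[21,0]]
[[5,4],[6,0],[12,9],[16,4],[21,0],[39,4],[46,0]]
[[5,4],[6,0],[12,9],[16,4],[21,0],[39,4],[46,0]]
[[5,4],[6,0],[10,15],[12,9],[16,4],[21,0],[39,4],[46,0]]
[[5,4],[9,0],[10,15],[12,9],[16,4],[21,0],[39,4],[46,0]]
[[5,4],[9,0],[10,15],[12,9],[16,4],[21,0],[39,20],[45,4],[46,0]]
[[5,4],[9,0],[10,15],[12,9],[16,4],[21,0],[39,20],[45,4],[46,0]]
[[5,4],[9,0],[10,15],[12,9],[16,4],[21,0],[39,20],[45,4],[46,0]]
[[5,4],[9,0],[10,15],[12,9],[16,4],[21,0],[27,15],[39,20],[45,4],[46,0]]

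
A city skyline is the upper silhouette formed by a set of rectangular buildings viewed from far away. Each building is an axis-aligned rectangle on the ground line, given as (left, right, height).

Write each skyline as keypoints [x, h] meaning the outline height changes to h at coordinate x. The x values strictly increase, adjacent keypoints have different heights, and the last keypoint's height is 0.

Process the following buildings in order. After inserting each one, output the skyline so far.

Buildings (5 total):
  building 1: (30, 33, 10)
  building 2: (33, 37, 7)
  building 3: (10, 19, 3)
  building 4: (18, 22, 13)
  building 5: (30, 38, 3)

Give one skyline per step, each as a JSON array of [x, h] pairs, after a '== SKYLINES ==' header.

== SKYLINES ==
[[30,10],[33,0]]
[[30,10],[33,7],[37,0]]
[[10,3],[19,0],[30,10],[33,7],[37,0]]
[[10,3],[18,13],[22,0],[30,10],[33,7],[37,0]]
[[10,3],[18,13],[22,0],[30,10],[33,7],[37,3],[38,0]]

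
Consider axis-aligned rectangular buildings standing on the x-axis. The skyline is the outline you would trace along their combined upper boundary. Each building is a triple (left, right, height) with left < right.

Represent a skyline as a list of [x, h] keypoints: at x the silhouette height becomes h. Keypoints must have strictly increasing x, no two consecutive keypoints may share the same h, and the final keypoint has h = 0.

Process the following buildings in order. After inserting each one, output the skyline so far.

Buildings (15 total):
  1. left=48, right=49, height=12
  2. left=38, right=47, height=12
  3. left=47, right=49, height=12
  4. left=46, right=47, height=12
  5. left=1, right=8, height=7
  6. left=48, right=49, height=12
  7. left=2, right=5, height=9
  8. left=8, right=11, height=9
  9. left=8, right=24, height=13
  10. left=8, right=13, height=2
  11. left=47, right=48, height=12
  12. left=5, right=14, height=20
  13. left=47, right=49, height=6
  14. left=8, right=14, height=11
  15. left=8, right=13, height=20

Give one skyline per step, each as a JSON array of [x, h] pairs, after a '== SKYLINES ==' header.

== SKYLINES ==
[[48,12],[49,0]]
[[38,12],[47,0],[48,12],[49,0]]
[[38,12],[49,0]]
[[38,12],[49,0]]
[[1,7],[8,0],[38,12],[49,0]]
[[1,7],[8,0],[38,12],[49,0]]
[[1,7],[2,9],[5,7],[8,0],[38,12],[49,0]]
[[1,7],[2,9],[5,7],[8,9],[11,0],[38,12],[49,0]]
[[1,7],[2,9],[5,7],[8,13],[24,0],[38,12],[49,0]]
[[1,7],[2,9],[5,7],[8,13],[24,0],[38,12],[49,0]]
[[1,7],[2,9],[5,7],[8,13],[24,0],[38,12],[49,0]]
[[1,7],[2,9],[5,20],[14,13],[24,0],[38,12],[49,0]]
[[1,7],[2,9],[5,20],[14,13],[24,0],[38,12],[49,0]]
[[1,7],[2,9],[5,20],[14,13],[24,0],[38,12],[49,0]]
[[1,7],[2,9],[5,20],[14,13],[24,0],[38,12],[49,0]]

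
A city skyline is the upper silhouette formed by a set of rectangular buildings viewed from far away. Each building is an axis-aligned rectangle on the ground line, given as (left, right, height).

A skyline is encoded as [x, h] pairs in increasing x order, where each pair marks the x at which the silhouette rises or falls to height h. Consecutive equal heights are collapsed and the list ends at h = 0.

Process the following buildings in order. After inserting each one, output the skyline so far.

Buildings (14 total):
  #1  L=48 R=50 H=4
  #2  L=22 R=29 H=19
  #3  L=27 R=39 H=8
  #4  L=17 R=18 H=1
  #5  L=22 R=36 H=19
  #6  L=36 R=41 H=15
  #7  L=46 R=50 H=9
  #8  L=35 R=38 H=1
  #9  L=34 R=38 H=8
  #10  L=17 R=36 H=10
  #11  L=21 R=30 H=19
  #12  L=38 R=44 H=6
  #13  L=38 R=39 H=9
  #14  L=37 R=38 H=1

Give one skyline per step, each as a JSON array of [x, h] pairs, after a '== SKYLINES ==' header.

== SKYLINES ==
[[48,4],[50,0]]
[[22,19],[29,0],[48,4],[50,0]]
[[22,19],[29,8],[39,0],[48,4],[50,0]]
[[17,1],[18,0],[22,19],[29,8],[39,0],[48,4],[50,0]]
[[17,1],[18,0],[22,19],[36,8],[39,0],[48,4],[50,0]]
[[17,1],[18,0],[22,19],[36,15],[41,0],[48,4],[50,0]]
[[17,1],[18,0],[22,19],[36,15],[41,0],[46,9],[50,0]]
[[17,1],[18,0],[22,19],[36,15],[41,0],[46,9],[50,0]]
[[17,1],[18,0],[22,19],[36,15],[41,0],[46,9],[50,0]]
[[17,10],[22,19],[36,15],[41,0],[46,9],[50,0]]
[[17,10],[21,19],[36,15],[41,0],[46,9],[50,0]]
[[17,10],[21,19],[36,15],[41,6],[44,0],[46,9],[50,0]]
[[17,10],[21,19],[36,15],[41,6],[44,0],[46,9],[50,0]]
[[17,10],[21,19],[36,15],[41,6],[44,0],[46,9],[50,0]]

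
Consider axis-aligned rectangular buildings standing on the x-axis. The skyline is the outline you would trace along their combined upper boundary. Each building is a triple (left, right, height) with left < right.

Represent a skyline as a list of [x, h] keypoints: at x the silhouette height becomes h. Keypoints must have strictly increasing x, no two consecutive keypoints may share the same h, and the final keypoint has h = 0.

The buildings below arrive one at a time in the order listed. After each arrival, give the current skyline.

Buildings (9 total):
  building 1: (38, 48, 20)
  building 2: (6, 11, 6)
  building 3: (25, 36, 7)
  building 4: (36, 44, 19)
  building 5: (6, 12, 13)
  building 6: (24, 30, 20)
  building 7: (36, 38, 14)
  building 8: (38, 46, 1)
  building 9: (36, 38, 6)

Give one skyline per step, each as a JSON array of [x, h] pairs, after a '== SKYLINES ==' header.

== SKYLINES ==
[[38,20],[48,0]]
[[6,6],[11,0],[38,20],[48,0]]
[[6,6],[11,0],[25,7],[36,0],[38,20],[48,0]]
[[6,6],[11,0],[25,7],[36,19],[38,20],[48,0]]
[[6,13],[12,0],[25,7],[36,19],[38,20],[48,0]]
[[6,13],[12,0],[24,20],[30,7],[36,19],[38,20],[48,0]]
[[6,13],[12,0],[24,20],[30,7],[36,19],[38,20],[48,0]]
[[6,13],[12,0],[24,20],[30,7],[36,19],[38,20],[48,0]]
[[6,13],[12,0],[24,20],[30,7],[36,19],[38,20],[48,0]]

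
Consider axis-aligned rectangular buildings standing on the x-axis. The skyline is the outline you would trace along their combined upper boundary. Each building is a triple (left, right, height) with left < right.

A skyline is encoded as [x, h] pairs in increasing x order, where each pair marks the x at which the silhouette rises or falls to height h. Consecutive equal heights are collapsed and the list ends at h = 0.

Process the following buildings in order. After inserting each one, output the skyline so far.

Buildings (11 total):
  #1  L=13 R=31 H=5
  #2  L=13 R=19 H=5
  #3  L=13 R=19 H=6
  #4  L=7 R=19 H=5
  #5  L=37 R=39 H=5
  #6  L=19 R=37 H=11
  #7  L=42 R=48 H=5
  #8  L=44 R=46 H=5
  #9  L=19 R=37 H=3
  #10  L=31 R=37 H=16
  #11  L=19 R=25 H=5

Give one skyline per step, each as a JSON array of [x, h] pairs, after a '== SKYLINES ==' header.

== SKYLINES ==
[[13,5],[31,0]]
[[13,5],[31,0]]
[[13,6],[19,5],[31,0]]
[[7,5],[13,6],[19,5],[31,0]]
[[7,5],[13,6],[19,5],[31,0],[37,5],[39,0]]
[[7,5],[13,6],[19,11],[37,5],[39,0]]
[[7,5],[13,6],[19,11],[37,5],[39,0],[42,5],[48,0]]
[[7,5],[13,6],[19,11],[37,5],[39,0],[42,5],[48,0]]
[[7,5],[13,6],[19,11],[37,5],[39,0],[42,5],[48,0]]
[[7,5],[13,6],[19,11],[31,16],[37,5],[39,0],[42,5],[48,0]]
[[7,5],[13,6],[19,11],[31,16],[37,5],[39,0],[42,5],[48,0]]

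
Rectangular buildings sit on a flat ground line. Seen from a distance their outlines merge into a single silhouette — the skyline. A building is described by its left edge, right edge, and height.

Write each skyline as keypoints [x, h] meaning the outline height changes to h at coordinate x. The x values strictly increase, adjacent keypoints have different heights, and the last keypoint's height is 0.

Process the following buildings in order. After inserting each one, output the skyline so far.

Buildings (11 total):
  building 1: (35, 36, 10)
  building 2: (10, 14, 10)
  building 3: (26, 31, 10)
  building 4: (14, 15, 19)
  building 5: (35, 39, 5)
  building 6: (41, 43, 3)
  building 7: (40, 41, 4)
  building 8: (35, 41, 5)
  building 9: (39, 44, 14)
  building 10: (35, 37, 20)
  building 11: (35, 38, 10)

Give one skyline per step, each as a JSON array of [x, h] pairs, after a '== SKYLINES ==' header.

== SKYLINES ==
[[35,10],[36,0]]
[[10,10],[14,0],[35,10],[36,0]]
[[10,10],[14,0],[26,10],[31,0],[35,10],[36,0]]
[[10,10],[14,19],[15,0],[26,10],[31,0],[35,10],[36,0]]
[[10,10],[14,19],[15,0],[26,10],[31,0],[35,10],[36,5],[39,0]]
[[10,10],[14,19],[15,0],[26,10],[31,0],[35,10],[36,5],[39,0],[41,3],[43,0]]
[[10,10],[14,19],[15,0],[26,10],[31,0],[35,10],[36,5],[39,0],[40,4],[41,3],[43,0]]
[[10,10],[14,19],[15,0],[26,10],[31,0],[35,10],[36,5],[41,3],[43,0]]
[[10,10],[14,19],[15,0],[26,10],[31,0],[35,10],[36,5],[39,14],[44,0]]
[[10,10],[14,19],[15,0],[26,10],[31,0],[35,20],[37,5],[39,14],[44,0]]
[[10,10],[14,19],[15,0],[26,10],[31,0],[35,20],[37,10],[38,5],[39,14],[44,0]]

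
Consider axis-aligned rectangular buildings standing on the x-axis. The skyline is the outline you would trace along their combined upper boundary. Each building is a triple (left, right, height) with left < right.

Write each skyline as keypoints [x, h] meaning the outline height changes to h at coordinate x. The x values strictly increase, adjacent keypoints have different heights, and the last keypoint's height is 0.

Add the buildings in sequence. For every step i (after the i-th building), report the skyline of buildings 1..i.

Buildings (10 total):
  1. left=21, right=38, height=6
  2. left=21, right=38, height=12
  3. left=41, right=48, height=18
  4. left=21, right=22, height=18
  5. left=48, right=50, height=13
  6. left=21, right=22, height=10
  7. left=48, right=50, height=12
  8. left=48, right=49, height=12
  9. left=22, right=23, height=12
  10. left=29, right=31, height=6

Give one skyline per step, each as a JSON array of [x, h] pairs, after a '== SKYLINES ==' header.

== SKYLINES ==
[[21,6],[38,0]]
[[21,12],[38,0]]
[[21,12],[38,0],[41,18],[48,0]]
[[21,18],[22,12],[38,0],[41,18],[48,0]]
[[21,18],[22,12],[38,0],[41,18],[48,13],[50,0]]
[[21,18],[22,12],[38,0],[41,18],[48,13],[50,0]]
[[21,18],[22,12],[38,0],[41,18],[48,13],[50,0]]
[[21,18],[22,12],[38,0],[41,18],[48,13],[50,0]]
[[21,18],[22,12],[38,0],[41,18],[48,13],[50,0]]
[[21,18],[22,12],[38,0],[41,18],[48,13],[50,0]]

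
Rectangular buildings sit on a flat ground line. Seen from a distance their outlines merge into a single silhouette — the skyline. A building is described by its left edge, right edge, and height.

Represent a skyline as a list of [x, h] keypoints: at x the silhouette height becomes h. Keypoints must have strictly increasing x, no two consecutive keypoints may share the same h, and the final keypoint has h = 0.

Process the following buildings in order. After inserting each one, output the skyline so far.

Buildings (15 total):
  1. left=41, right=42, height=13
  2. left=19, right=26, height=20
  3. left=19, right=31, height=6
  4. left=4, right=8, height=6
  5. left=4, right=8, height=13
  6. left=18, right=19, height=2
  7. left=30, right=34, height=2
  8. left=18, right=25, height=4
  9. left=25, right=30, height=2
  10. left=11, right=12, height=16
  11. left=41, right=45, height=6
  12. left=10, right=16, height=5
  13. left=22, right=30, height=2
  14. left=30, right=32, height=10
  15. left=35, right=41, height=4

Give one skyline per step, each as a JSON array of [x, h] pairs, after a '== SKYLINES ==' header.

== SKYLINES ==
[[41,13],[42,0]]
[[19,20],[26,0],[41,13],[42,0]]
[[19,20],[26,6],[31,0],[41,13],[42,0]]
[[4,6],[8,0],[19,20],[26,6],[31,0],[41,13],[42,0]]
[[4,13],[8,0],[19,20],[26,6],[31,0],[41,13],[42,0]]
[[4,13],[8,0],[18,2],[19,20],[26,6],[31,0],[41,13],[42,0]]
[[4,13],[8,0],[18,2],[19,20],[26,6],[31,2],[34,0],[41,13],[42,0]]
[[4,13],[8,0],[18,4],[19,20],[26,6],[31,2],[34,0],[41,13],[42,0]]
[[4,13],[8,0],[18,4],[19,20],[26,6],[31,2],[34,0],[41,13],[42,0]]
[[4,13],[8,0],[11,16],[12,0],[18,4],[19,20],[26,6],[31,2],[34,0],[41,13],[42,0]]
[[4,13],[8,0],[11,16],[12,0],[18,4],[19,20],[26,6],[31,2],[34,0],[41,13],[42,6],[45,0]]
[[4,13],[8,0],[10,5],[11,16],[12,5],[16,0],[18,4],[19,20],[26,6],[31,2],[34,0],[41,13],[42,6],[45,0]]
[[4,13],[8,0],[10,5],[11,16],[12,5],[16,0],[18,4],[19,20],[26,6],[31,2],[34,0],[41,13],[42,6],[45,0]]
[[4,13],[8,0],[10,5],[11,16],[12,5],[16,0],[18,4],[19,20],[26,6],[30,10],[32,2],[34,0],[41,13],[42,6],[45,0]]
[[4,13],[8,0],[10,5],[11,16],[12,5],[16,0],[18,4],[19,20],[26,6],[30,10],[32,2],[34,0],[35,4],[41,13],[42,6],[45,0]]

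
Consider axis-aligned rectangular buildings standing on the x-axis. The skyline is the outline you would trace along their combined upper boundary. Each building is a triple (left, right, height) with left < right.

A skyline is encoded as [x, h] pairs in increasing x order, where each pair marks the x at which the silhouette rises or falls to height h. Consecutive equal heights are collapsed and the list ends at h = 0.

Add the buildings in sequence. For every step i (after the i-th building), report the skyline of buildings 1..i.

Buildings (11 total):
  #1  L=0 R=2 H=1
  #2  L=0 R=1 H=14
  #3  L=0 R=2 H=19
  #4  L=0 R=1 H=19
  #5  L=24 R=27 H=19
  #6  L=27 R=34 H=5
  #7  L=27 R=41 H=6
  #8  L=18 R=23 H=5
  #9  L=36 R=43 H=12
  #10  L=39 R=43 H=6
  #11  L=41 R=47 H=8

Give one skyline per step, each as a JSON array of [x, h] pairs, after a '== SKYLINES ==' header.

== SKYLINES ==
[[0,1],[2,0]]
[[0,14],[1,1],[2,0]]
[[0,19],[2,0]]
[[0,19],[2,0]]
[[0,19],[2,0],[24,19],[27,0]]
[[0,19],[2,0],[24,19],[27,5],[34,0]]
[[0,19],[2,0],[24,19],[27,6],[41,0]]
[[0,19],[2,0],[18,5],[23,0],[24,19],[27,6],[41,0]]
[[0,19],[2,0],[18,5],[23,0],[24,19],[27,6],[36,12],[43,0]]
[[0,19],[2,0],[18,5],[23,0],[24,19],[27,6],[36,12],[43,0]]
[[0,19],[2,0],[18,5],[23,0],[24,19],[27,6],[36,12],[43,8],[47,0]]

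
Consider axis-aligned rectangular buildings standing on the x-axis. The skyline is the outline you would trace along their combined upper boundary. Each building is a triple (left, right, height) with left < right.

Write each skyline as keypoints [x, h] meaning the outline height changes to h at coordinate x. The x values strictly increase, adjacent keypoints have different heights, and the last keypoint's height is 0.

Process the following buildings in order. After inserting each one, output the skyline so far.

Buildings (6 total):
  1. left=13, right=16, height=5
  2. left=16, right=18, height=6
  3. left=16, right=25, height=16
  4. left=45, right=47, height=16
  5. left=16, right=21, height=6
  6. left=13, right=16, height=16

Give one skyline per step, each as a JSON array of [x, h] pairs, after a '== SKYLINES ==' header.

== SKYLINES ==
[[13,5],[16,0]]
[[13,5],[16,6],[18,0]]
[[13,5],[16,16],[25,0]]
[[13,5],[16,16],[25,0],[45,16],[47,0]]
[[13,5],[16,16],[25,0],[45,16],[47,0]]
[[13,16],[25,0],[45,16],[47,0]]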